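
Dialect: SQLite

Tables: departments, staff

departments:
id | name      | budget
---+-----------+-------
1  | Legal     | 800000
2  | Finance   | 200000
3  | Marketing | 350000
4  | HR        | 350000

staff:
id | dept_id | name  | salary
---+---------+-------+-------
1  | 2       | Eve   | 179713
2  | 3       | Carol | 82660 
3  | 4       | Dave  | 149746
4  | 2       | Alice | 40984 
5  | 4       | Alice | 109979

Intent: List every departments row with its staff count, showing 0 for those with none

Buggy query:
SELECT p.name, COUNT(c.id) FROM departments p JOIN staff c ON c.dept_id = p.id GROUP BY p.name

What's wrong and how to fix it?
Bug: An inner join excludes parents with zero children

Fix: Use LEFT JOIN so parents without children still appear (COUNT(c.id) gives 0)

Corrected query:
SELECT p.name, COUNT(c.id) FROM departments p LEFT JOIN staff c ON c.dept_id = p.id GROUP BY p.name

Result:
name      | COUNT(c.id)
----------+------------
Finance   | 2          
HR        | 2          
Legal     | 0          
Marketing | 1          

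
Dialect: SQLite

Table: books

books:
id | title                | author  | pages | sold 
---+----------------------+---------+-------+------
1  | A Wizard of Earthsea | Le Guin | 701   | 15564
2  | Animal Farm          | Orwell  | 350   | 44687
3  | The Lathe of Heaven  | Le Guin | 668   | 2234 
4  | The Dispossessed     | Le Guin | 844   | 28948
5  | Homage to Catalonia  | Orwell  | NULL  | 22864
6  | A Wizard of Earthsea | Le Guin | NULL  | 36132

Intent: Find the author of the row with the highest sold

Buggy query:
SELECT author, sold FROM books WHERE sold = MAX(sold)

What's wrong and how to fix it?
Bug: MAX(sold) is an aggregate and cannot be used directly in WHERE

Fix: Use a subquery: WHERE sold = (SELECT MAX(sold) FROM books)

Corrected query:
SELECT author, sold FROM books WHERE sold = (SELECT MAX(sold) FROM books)

Result:
author | sold 
-------+------
Orwell | 44687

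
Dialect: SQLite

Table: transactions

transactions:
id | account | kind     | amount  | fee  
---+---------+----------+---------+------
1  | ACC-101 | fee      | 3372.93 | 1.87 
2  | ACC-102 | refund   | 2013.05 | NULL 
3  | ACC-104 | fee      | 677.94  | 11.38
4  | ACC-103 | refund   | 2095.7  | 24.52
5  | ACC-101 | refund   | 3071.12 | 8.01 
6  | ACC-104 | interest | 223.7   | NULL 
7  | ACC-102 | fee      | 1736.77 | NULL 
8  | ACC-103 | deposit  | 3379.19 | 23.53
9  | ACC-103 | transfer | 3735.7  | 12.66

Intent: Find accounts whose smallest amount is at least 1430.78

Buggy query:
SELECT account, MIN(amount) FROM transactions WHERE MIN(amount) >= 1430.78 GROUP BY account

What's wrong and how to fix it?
Bug: MIN() in WHERE is a misuse of aggregate

Fix: Use HAVING for the per-group MIN condition

Corrected query:
SELECT account, MIN(amount) FROM transactions GROUP BY account HAVING MIN(amount) >= 1430.78

Result:
account | MIN(amount)
--------+------------
ACC-101 | 3071.12    
ACC-102 | 1736.77    
ACC-103 | 2095.7     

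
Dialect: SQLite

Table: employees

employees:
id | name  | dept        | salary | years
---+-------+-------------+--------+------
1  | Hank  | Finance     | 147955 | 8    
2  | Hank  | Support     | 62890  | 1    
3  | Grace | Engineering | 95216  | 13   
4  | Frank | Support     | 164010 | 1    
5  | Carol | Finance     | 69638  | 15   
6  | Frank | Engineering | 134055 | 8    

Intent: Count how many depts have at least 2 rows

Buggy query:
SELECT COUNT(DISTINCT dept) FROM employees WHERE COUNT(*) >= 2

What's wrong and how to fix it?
Bug: WHERE filters individual rows, not groups, so a group-level COUNT is invalid there

Fix: Group first with HAVING COUNT(*) >= 2, then COUNT the resulting groups

Corrected query:
SELECT COUNT(*) FROM (SELECT dept FROM employees GROUP BY dept HAVING COUNT(*) >= 2)

Result:
COUNT(*)
--------
3       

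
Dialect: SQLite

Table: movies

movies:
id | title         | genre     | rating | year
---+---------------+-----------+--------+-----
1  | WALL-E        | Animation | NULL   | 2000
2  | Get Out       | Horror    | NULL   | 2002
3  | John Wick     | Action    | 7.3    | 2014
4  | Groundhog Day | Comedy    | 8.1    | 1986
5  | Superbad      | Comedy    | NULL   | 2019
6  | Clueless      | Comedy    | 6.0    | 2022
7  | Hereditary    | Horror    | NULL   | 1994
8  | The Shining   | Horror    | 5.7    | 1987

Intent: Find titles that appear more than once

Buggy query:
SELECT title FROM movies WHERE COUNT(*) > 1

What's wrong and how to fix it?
Bug: COUNT(*) is an aggregate and cannot be used in WHERE

Fix: Group first, then use HAVING for the count condition

Corrected query:
SELECT title FROM movies GROUP BY title HAVING COUNT(*) > 1

Result:
(no rows)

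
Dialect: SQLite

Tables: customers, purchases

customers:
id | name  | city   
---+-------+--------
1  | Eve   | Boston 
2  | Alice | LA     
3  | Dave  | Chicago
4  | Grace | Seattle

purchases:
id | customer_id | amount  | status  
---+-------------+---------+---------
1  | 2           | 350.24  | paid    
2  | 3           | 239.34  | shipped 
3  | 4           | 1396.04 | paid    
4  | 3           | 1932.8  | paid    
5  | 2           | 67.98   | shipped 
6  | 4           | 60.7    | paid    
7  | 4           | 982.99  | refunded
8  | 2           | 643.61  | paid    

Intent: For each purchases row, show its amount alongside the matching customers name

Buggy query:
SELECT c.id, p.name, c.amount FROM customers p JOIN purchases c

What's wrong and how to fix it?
Bug: Missing join condition: each purchases row is matched to all customers rows instead of just its own

Fix: Specify the join condition linking the foreign key to the parent id

Corrected query:
SELECT c.id, p.name, c.amount FROM customers p JOIN purchases c ON c.customer_id = p.id

Result:
id | name  | amount 
---+-------+--------
1  | Alice | 350.24 
2  | Dave  | 239.34 
3  | Grace | 1396.04
4  | Dave  | 1932.8 
5  | Alice | 67.98  
6  | Grace | 60.7   
7  | Grace | 982.99 
8  | Alice | 643.61 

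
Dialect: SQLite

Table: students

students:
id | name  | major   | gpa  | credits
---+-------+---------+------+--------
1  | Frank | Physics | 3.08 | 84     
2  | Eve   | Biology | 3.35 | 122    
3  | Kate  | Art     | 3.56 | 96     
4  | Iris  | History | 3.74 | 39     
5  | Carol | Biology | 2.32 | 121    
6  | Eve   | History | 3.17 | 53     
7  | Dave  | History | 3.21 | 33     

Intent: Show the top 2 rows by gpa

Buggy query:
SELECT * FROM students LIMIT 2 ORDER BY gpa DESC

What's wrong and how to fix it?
Bug: LIMIT must come after ORDER BY

Fix: Sort with ORDER BY, then apply LIMIT

Corrected query:
SELECT * FROM students ORDER BY gpa DESC LIMIT 2

Result:
id | name | major   | gpa  | credits
---+------+---------+------+--------
4  | Iris | History | 3.74 | 39     
3  | Kate | Art     | 3.56 | 96     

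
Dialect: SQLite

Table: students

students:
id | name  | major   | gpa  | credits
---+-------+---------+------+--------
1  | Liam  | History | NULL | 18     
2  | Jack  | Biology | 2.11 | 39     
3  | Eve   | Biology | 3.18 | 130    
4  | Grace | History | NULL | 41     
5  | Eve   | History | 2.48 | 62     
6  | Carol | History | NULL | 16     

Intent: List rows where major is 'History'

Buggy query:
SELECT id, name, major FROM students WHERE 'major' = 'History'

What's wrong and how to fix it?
Bug: Single quotes denote string literals in SQL; the column name is being compared as a constant string

Fix: Remove the quotes around the column name (or use double quotes for an identifier)

Corrected query:
SELECT id, name, major FROM students WHERE major = 'History'

Result:
id | name  | major  
---+-------+--------
1  | Liam  | History
4  | Grace | History
5  | Eve   | History
6  | Carol | History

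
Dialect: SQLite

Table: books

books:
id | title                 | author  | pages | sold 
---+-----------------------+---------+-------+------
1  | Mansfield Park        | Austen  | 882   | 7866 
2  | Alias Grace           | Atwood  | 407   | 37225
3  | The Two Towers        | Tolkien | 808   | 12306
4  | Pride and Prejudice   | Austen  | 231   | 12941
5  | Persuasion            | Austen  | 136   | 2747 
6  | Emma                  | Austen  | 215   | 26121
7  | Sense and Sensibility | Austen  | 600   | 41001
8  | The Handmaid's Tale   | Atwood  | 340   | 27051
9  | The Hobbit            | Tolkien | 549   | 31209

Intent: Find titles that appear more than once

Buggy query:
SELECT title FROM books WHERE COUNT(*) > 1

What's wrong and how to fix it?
Bug: WHERE can't reference COUNT(*); aggregates are computed after WHERE

Fix: GROUP BY title, then filter groups with HAVING COUNT(*) > 1

Corrected query:
SELECT title FROM books GROUP BY title HAVING COUNT(*) > 1

Result:
(no rows)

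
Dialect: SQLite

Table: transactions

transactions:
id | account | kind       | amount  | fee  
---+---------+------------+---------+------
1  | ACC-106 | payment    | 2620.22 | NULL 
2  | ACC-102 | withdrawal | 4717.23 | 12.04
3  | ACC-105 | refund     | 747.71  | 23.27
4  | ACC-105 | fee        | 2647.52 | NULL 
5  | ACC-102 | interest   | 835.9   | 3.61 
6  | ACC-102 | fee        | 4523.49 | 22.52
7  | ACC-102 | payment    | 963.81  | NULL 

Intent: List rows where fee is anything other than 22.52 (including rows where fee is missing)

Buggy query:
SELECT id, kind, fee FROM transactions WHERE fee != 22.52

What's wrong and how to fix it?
Bug: Inequality against NULL is unknown, not true; rows with NULL are dropped

Fix: Add an explicit OR fee IS NULL to include the missing-value rows

Corrected query:
SELECT id, kind, fee FROM transactions WHERE fee != 22.52 OR fee IS NULL

Result:
id | kind       | fee  
---+------------+------
1  | payment    | NULL 
2  | withdrawal | 12.04
3  | refund     | 23.27
4  | fee        | NULL 
5  | interest   | 3.61 
7  | payment    | NULL 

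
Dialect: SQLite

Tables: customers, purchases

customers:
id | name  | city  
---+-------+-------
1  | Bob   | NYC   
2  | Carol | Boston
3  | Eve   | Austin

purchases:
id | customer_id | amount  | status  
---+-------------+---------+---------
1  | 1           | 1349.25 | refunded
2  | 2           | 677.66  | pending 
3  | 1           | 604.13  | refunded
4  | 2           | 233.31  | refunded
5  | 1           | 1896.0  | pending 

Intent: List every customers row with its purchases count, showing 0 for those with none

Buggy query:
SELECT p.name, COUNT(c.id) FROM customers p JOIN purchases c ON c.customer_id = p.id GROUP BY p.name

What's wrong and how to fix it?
Bug: INNER JOIN drops customers rows that have no matching purchases rows

Fix: Use LEFT JOIN so parents without children still appear (COUNT(c.id) gives 0)

Corrected query:
SELECT p.name, COUNT(c.id) FROM customers p LEFT JOIN purchases c ON c.customer_id = p.id GROUP BY p.name

Result:
name  | COUNT(c.id)
------+------------
Bob   | 3          
Carol | 2          
Eve   | 0          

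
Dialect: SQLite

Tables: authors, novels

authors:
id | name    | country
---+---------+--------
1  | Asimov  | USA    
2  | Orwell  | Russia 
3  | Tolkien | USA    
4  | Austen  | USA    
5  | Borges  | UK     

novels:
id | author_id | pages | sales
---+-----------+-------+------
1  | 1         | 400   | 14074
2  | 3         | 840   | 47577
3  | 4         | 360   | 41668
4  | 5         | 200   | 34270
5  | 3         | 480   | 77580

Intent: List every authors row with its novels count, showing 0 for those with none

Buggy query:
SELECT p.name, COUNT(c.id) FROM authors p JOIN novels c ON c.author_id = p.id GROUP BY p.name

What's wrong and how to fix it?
Bug: An inner join excludes parents with zero children

Fix: Switch to LEFT JOIN to retain unmatched parent rows

Corrected query:
SELECT p.name, COUNT(c.id) FROM authors p LEFT JOIN novels c ON c.author_id = p.id GROUP BY p.name

Result:
name    | COUNT(c.id)
--------+------------
Asimov  | 1          
Austen  | 1          
Borges  | 1          
Orwell  | 0          
Tolkien | 2          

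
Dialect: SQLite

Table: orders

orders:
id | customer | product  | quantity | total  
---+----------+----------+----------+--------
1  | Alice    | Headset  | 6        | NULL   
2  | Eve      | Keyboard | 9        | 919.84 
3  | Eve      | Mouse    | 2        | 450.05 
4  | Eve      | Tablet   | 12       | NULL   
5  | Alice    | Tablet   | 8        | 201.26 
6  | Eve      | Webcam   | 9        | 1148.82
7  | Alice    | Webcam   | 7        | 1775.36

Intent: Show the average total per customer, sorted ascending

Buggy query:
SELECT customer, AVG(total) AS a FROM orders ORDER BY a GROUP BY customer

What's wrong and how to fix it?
Bug: GROUP BY must precede ORDER BY

Fix: Move ORDER BY to the end, after GROUP BY

Corrected query:
SELECT customer, AVG(total) AS a FROM orders GROUP BY customer ORDER BY a

Result:
customer | a     
---------+-------
Eve      | 839.57
Alice    | 988.31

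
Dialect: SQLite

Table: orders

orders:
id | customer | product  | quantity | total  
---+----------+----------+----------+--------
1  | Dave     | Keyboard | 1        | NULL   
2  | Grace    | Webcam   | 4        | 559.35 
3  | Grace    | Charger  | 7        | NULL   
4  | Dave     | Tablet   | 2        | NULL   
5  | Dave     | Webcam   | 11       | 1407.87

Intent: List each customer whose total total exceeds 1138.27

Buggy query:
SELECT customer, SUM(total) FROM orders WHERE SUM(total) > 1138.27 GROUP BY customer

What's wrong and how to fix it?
Bug: WHERE runs before GROUP BY, so aggregates aren't available there

Fix: Use HAVING (which filters groups after aggregation) instead of WHERE

Corrected query:
SELECT customer, SUM(total) FROM orders GROUP BY customer HAVING SUM(total) > 1138.27

Result:
customer | SUM(total)
---------+-----------
Dave     | 1407.87   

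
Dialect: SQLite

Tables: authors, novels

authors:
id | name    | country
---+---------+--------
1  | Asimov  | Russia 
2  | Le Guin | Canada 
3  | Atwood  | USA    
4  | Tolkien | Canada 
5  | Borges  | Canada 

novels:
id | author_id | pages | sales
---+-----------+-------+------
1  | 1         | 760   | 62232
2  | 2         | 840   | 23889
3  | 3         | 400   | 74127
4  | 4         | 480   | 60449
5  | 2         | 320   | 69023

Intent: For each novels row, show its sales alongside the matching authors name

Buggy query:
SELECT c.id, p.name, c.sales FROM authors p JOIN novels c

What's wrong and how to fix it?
Bug: JOIN with no ON clause produces a cartesian product; every novels row pairs with every authors row

Fix: Specify the join condition linking the foreign key to the parent id

Corrected query:
SELECT c.id, p.name, c.sales FROM authors p JOIN novels c ON c.author_id = p.id

Result:
id | name    | sales
---+---------+------
1  | Asimov  | 62232
2  | Le Guin | 23889
3  | Atwood  | 74127
4  | Tolkien | 60449
5  | Le Guin | 69023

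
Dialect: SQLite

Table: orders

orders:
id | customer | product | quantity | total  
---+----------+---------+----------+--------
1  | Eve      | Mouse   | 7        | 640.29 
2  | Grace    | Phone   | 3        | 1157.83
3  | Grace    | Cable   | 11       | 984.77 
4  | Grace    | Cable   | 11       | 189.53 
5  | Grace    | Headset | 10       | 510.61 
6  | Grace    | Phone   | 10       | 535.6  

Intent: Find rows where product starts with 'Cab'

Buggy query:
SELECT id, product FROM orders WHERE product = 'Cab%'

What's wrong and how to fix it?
Bug: Wildcards only work with LIKE; '=' treats '%' as a literal character

Fix: Use LIKE for wildcard pattern matching

Corrected query:
SELECT id, product FROM orders WHERE product LIKE 'Cab%'

Result:
id | product
---+--------
3  | Cable  
4  | Cable  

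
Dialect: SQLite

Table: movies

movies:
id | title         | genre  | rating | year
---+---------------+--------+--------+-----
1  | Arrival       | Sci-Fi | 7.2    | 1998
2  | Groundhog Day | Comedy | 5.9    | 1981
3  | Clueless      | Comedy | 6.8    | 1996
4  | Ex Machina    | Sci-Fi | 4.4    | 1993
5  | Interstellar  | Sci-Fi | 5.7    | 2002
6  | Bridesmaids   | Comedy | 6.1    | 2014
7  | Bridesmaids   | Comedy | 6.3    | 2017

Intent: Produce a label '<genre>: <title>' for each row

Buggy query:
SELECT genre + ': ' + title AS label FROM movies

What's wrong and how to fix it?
Bug: '+' is numeric addition; on text columns SQLite converts them to 0 instead of concatenating

Fix: Replace + with || to concatenate text

Corrected query:
SELECT genre || ': ' || title AS label FROM movies

Result:
label                
---------------------
Sci-Fi: Arrival      
Comedy: Groundhog Day
Comedy: Clueless     
Sci-Fi: Ex Machina   
Sci-Fi: Interstellar 
Comedy: Bridesmaids  
Comedy: Bridesmaids  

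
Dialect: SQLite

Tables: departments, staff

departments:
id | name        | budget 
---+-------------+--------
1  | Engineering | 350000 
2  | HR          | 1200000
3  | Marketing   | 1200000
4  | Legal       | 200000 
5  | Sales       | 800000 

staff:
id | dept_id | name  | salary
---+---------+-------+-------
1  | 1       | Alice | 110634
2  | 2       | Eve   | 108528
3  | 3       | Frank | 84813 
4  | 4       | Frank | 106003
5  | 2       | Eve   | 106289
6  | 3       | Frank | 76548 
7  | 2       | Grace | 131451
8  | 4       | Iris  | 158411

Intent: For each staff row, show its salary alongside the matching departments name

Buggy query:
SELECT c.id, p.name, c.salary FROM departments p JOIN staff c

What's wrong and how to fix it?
Bug: JOIN with no ON clause produces a cartesian product; every staff row pairs with every departments row

Fix: Specify the join condition linking the foreign key to the parent id

Corrected query:
SELECT c.id, p.name, c.salary FROM departments p JOIN staff c ON c.dept_id = p.id

Result:
id | name        | salary
---+-------------+-------
1  | Engineering | 110634
2  | HR          | 108528
3  | Marketing   | 84813 
4  | Legal       | 106003
5  | HR          | 106289
6  | Marketing   | 76548 
7  | HR          | 131451
8  | Legal       | 158411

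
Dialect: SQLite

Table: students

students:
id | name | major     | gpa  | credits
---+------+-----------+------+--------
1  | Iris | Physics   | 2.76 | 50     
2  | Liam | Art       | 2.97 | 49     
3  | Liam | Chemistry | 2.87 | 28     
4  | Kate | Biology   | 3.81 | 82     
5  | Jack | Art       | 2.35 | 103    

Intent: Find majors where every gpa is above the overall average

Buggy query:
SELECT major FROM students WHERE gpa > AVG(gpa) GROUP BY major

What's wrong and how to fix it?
Bug: WHERE evaluates per row before aggregation, so AVG() is unavailable

Fix: Compute the overall average in a scalar subquery and compare each group's MIN against it in HAVING

Corrected query:
SELECT major FROM students GROUP BY major HAVING MIN(gpa) > (SELECT AVG(gpa) FROM students)

Result:
major  
-------
Biology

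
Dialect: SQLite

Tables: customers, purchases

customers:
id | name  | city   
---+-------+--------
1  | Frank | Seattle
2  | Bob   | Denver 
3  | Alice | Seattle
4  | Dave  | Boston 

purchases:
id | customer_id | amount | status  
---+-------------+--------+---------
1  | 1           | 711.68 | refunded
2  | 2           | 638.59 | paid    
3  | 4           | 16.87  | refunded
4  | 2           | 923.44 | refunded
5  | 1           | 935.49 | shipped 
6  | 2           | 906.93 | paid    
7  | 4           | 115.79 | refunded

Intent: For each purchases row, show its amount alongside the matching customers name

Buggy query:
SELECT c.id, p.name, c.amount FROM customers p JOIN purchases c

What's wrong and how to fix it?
Bug: Missing join condition: each purchases row is matched to all customers rows instead of just its own

Fix: Specify the join condition linking the foreign key to the parent id

Corrected query:
SELECT c.id, p.name, c.amount FROM customers p JOIN purchases c ON c.customer_id = p.id

Result:
id | name  | amount
---+-------+-------
1  | Frank | 711.68
2  | Bob   | 638.59
3  | Dave  | 16.87 
4  | Bob   | 923.44
5  | Frank | 935.49
6  | Bob   | 906.93
7  | Dave  | 115.79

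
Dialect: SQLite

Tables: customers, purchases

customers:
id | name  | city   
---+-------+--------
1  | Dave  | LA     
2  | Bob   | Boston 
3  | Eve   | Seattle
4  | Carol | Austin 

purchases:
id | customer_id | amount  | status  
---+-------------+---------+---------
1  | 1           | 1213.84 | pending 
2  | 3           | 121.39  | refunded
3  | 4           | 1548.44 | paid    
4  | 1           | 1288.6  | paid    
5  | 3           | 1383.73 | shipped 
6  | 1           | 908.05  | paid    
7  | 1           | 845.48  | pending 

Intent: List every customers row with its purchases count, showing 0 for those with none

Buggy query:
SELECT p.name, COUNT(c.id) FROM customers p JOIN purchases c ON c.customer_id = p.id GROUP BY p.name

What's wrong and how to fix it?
Bug: An inner join excludes parents with zero children

Fix: Use LEFT JOIN so parents without children still appear (COUNT(c.id) gives 0)

Corrected query:
SELECT p.name, COUNT(c.id) FROM customers p LEFT JOIN purchases c ON c.customer_id = p.id GROUP BY p.name

Result:
name  | COUNT(c.id)
------+------------
Bob   | 0          
Carol | 1          
Dave  | 4          
Eve   | 2          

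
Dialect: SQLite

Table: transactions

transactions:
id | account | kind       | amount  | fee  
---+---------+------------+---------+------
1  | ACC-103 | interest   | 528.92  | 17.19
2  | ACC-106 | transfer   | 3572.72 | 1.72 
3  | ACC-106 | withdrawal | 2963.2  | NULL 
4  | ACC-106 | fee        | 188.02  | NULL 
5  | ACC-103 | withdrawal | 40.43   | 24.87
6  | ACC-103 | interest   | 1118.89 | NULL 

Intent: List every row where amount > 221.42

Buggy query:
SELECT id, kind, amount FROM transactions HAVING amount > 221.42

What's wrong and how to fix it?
Bug: HAVING filters the output of aggregation, but this query has no GROUP BY and no aggregate functions, so SQLite rejects it (HAVING clause on a non-aggregate query); the condition here is per row

Fix: Use WHERE for row-level filtering

Corrected query:
SELECT id, kind, amount FROM transactions WHERE amount > 221.42

Result:
id | kind       | amount 
---+------------+--------
1  | interest   | 528.92 
2  | transfer   | 3572.72
3  | withdrawal | 2963.2 
6  | interest   | 1118.89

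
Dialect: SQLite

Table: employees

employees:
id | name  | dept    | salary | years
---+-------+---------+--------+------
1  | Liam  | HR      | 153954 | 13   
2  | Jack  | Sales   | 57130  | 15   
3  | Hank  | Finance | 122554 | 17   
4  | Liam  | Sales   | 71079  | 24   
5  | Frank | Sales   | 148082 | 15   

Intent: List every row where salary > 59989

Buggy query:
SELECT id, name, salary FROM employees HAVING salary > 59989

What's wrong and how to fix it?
Bug: HAVING filters the output of aggregation, but this query has no GROUP BY and no aggregate functions, so SQLite rejects it (HAVING clause on a non-aggregate query); the condition here is per row

Fix: Replace HAVING with WHERE since the condition applies to individual rows

Corrected query:
SELECT id, name, salary FROM employees WHERE salary > 59989

Result:
id | name  | salary
---+-------+-------
1  | Liam  | 153954
3  | Hank  | 122554
4  | Liam  | 71079 
5  | Frank | 148082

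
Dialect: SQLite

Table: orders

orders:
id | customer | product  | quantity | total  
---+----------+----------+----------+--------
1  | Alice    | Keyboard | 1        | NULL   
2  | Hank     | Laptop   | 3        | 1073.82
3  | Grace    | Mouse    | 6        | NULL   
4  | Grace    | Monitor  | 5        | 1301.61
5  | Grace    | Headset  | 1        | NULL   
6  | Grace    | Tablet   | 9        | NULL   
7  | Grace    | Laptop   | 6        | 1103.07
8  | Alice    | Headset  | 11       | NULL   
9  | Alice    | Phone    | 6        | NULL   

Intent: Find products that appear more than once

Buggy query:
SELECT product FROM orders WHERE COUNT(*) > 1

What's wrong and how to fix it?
Bug: WHERE can't reference COUNT(*); aggregates are computed after WHERE

Fix: Group first, then use HAVING for the count condition

Corrected query:
SELECT product FROM orders GROUP BY product HAVING COUNT(*) > 1

Result:
product
-------
Headset
Laptop 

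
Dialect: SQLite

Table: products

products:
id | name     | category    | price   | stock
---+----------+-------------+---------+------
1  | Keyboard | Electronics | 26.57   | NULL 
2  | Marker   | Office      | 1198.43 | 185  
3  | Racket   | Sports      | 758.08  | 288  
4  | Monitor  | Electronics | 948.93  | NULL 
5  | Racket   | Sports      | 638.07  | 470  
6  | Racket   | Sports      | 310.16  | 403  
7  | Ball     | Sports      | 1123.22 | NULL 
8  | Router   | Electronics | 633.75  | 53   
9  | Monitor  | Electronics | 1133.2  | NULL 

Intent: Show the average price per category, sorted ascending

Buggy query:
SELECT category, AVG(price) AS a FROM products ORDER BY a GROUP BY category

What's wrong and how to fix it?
Bug: GROUP BY must precede ORDER BY

Fix: Reorder: SELECT … FROM … GROUP BY … ORDER BY …

Corrected query:
SELECT category, AVG(price) AS a FROM products GROUP BY category ORDER BY a

Result:
category    | a       
------------+---------
Electronics | 685.6125
Sports      | 707.3825
Office      | 1198.43 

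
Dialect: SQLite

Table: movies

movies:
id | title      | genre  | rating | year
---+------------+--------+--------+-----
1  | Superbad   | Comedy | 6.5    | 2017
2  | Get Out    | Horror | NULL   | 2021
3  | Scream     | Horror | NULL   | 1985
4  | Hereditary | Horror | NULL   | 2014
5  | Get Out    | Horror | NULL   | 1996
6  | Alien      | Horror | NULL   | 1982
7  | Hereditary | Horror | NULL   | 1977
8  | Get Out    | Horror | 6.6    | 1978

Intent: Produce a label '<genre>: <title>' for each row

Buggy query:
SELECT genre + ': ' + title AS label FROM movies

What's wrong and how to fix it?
Bug: '+' is numeric addition; on text columns SQLite converts them to 0 instead of concatenating

Fix: Use the || operator for string concatenation

Corrected query:
SELECT genre || ': ' || title AS label FROM movies

Result:
label             
------------------
Comedy: Superbad  
Horror: Get Out   
Horror: Scream    
Horror: Hereditary
Horror: Get Out   
Horror: Alien     
Horror: Hereditary
Horror: Get Out   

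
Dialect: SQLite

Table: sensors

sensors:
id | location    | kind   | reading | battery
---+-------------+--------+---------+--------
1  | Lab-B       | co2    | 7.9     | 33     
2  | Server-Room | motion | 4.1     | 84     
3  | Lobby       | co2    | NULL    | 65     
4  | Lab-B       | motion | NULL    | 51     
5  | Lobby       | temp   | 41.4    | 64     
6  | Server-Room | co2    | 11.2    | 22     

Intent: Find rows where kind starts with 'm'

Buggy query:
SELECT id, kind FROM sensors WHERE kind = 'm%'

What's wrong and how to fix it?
Bug: '=' compares the literal string including the % character; pattern matching needs LIKE

Fix: Replace '=' with LIKE so 'm%' is treated as a pattern

Corrected query:
SELECT id, kind FROM sensors WHERE kind LIKE 'm%'

Result:
id | kind  
---+-------
2  | motion
4  | motion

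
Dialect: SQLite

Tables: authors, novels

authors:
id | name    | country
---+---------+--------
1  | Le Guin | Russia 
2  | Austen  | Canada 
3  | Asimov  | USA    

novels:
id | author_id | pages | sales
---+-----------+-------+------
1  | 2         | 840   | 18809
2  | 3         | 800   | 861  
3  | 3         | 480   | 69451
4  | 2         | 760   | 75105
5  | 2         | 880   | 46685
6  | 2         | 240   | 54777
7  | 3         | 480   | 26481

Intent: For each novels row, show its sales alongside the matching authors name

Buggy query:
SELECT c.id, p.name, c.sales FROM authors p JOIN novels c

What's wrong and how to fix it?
Bug: Missing join condition: each novels row is matched to all authors rows instead of just its own

Fix: Add ON c.author_id = p.id to the JOIN

Corrected query:
SELECT c.id, p.name, c.sales FROM authors p JOIN novels c ON c.author_id = p.id

Result:
id | name   | sales
---+--------+------
1  | Austen | 18809
2  | Asimov | 861  
3  | Asimov | 69451
4  | Austen | 75105
5  | Austen | 46685
6  | Austen | 54777
7  | Asimov | 26481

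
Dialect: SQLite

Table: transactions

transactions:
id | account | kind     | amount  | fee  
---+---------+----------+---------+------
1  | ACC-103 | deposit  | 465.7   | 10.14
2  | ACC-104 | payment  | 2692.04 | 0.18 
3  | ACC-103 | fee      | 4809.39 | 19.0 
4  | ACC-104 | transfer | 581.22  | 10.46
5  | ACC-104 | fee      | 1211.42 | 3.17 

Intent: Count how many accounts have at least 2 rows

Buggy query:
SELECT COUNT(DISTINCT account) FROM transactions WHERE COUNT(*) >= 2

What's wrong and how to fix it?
Bug: COUNT(*) cannot appear in WHERE; the per-group count doesn't exist yet

Fix: Use a subquery that GROUPs and filters with HAVING, then count its rows

Corrected query:
SELECT COUNT(*) FROM (SELECT account FROM transactions GROUP BY account HAVING COUNT(*) >= 2)

Result:
COUNT(*)
--------
2       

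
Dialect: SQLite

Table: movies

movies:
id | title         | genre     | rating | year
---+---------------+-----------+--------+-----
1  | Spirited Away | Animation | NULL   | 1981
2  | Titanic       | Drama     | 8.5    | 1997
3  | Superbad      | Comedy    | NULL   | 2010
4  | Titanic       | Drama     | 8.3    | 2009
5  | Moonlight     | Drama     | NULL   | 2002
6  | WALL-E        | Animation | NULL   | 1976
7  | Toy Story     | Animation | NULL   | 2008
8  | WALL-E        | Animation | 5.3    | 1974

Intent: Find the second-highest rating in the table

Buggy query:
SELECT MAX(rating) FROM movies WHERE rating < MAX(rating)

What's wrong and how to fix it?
Bug: The inner MAX is an aggregate inside WHERE, which is not allowed

Fix: Put the inner MAX in a scalar subquery

Corrected query:
SELECT MAX(rating) FROM movies WHERE rating < (SELECT MAX(rating) FROM movies)

Result:
MAX(rating)
-----------
8.3        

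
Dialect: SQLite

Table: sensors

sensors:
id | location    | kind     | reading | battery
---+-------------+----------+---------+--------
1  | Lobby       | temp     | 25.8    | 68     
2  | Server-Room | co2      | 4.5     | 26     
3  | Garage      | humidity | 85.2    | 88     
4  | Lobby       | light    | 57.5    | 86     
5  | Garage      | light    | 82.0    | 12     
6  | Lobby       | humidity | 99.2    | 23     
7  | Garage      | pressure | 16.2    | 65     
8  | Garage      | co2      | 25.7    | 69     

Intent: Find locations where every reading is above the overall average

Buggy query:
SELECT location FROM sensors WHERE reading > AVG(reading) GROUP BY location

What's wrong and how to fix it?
Bug: AVG() is an aggregate; it can't sit directly in WHERE

Fix: Compute the overall average in a scalar subquery and compare each group's MIN against it in HAVING

Corrected query:
SELECT location FROM sensors GROUP BY location HAVING MIN(reading) > (SELECT AVG(reading) FROM sensors)

Result:
(no rows)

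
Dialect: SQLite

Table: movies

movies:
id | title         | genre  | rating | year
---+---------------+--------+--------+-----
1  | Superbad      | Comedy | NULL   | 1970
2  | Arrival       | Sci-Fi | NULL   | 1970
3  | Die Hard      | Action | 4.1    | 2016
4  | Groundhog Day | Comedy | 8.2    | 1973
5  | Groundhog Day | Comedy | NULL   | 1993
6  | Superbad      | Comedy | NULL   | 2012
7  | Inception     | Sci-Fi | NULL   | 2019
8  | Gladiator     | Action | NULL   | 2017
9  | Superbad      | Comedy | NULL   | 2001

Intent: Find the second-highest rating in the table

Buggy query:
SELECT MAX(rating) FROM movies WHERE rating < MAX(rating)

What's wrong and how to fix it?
Bug: MAX(rating) on the right of the comparison is an aggregate-in-WHERE error

Fix: Put the inner MAX in a scalar subquery

Corrected query:
SELECT MAX(rating) FROM movies WHERE rating < (SELECT MAX(rating) FROM movies)

Result:
MAX(rating)
-----------
4.1        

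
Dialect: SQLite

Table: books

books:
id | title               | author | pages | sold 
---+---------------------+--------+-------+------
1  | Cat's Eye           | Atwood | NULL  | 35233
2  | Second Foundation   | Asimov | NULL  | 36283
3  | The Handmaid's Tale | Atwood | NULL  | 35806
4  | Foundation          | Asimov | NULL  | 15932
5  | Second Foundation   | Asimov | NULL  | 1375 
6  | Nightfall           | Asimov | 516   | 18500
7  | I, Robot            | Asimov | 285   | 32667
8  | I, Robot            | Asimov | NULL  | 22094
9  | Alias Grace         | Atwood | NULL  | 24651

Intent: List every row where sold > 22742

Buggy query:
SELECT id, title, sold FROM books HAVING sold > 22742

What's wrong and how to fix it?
Bug: HAVING filters the output of aggregation, but this query has no GROUP BY and no aggregate functions, so SQLite rejects it (HAVING clause on a non-aggregate query); the condition here is per row

Fix: Replace HAVING with WHERE since the condition applies to individual rows

Corrected query:
SELECT id, title, sold FROM books WHERE sold > 22742

Result:
id | title               | sold 
---+---------------------+------
1  | Cat's Eye           | 35233
2  | Second Foundation   | 36283
3  | The Handmaid's Tale | 35806
7  | I, Robot            | 32667
9  | Alias Grace         | 24651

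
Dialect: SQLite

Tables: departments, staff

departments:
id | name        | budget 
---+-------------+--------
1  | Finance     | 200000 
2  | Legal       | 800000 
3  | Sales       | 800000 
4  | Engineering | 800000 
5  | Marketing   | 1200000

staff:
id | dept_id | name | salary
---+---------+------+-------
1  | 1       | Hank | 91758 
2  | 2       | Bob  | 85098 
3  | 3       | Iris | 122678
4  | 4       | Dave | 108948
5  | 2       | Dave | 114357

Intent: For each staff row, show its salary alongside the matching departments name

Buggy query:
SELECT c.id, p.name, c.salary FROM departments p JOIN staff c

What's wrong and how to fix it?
Bug: Missing join condition: each staff row is matched to all departments rows instead of just its own

Fix: Add ON c.dept_id = p.id to the JOIN

Corrected query:
SELECT c.id, p.name, c.salary FROM departments p JOIN staff c ON c.dept_id = p.id

Result:
id | name        | salary
---+-------------+-------
1  | Finance     | 91758 
2  | Legal       | 85098 
3  | Sales       | 122678
4  | Engineering | 108948
5  | Legal       | 114357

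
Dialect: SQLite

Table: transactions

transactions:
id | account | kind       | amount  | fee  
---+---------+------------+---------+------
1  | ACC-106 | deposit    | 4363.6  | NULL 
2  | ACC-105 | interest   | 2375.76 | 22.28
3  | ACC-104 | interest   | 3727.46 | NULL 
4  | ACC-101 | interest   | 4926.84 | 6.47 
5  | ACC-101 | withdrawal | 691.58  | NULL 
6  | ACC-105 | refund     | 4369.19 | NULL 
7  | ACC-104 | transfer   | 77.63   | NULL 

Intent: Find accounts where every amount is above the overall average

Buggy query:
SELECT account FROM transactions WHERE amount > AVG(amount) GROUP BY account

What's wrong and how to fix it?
Bug: WHERE evaluates per row before aggregation, so AVG() is unavailable

Fix: Use a subquery for AVG and a HAVING MIN(...) filter so the condition holds for every row in the group

Corrected query:
SELECT account FROM transactions GROUP BY account HAVING MIN(amount) > (SELECT AVG(amount) FROM transactions)

Result:
account
-------
ACC-106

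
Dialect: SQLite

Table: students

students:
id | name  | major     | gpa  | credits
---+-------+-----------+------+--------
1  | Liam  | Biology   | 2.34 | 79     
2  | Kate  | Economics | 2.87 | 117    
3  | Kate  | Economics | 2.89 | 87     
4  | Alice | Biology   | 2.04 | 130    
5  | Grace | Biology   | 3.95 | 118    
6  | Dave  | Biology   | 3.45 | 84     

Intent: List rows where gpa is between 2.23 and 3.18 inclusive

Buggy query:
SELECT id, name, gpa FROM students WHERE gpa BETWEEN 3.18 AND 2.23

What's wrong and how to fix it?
Bug: The bounds are reversed; BETWEEN a AND b requires a <= b to match anything

Fix: Write BETWEEN 2.23 AND 3.18

Corrected query:
SELECT id, name, gpa FROM students WHERE gpa BETWEEN 2.23 AND 3.18

Result:
id | name | gpa 
---+------+-----
1  | Liam | 2.34
2  | Kate | 2.87
3  | Kate | 2.89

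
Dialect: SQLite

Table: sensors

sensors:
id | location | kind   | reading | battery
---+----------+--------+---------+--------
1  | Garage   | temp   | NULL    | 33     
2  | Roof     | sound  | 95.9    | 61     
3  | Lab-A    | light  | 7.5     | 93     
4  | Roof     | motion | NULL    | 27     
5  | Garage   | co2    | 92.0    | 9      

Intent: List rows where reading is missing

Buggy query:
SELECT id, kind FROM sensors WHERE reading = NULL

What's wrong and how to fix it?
Bug: '= NULL' is always unknown in SQL three-valued logic, so no rows match

Fix: Use IS NULL to test for NULL

Corrected query:
SELECT id, kind FROM sensors WHERE reading IS NULL

Result:
id | kind  
---+-------
1  | temp  
4  | motion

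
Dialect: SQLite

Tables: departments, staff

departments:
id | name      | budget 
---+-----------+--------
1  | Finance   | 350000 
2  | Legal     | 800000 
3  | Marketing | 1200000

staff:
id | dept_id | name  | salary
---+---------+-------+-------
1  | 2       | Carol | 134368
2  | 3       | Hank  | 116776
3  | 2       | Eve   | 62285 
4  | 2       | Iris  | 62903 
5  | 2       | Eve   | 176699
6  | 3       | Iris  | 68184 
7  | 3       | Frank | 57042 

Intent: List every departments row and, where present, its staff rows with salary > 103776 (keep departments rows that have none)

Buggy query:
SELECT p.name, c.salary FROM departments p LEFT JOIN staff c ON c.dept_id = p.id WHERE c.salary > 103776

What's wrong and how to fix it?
Bug: A WHERE condition on the right-hand table after LEFT JOIN drops unmatched parents

Fix: Move the right-table condition into the ON clause so unmatched parents are kept

Corrected query:
SELECT p.name, c.salary FROM departments p LEFT JOIN staff c ON c.dept_id = p.id AND c.salary > 103776

Result:
name      | salary
----------+-------
Finance   | NULL  
Legal     | 134368
Legal     | 176699
Marketing | 116776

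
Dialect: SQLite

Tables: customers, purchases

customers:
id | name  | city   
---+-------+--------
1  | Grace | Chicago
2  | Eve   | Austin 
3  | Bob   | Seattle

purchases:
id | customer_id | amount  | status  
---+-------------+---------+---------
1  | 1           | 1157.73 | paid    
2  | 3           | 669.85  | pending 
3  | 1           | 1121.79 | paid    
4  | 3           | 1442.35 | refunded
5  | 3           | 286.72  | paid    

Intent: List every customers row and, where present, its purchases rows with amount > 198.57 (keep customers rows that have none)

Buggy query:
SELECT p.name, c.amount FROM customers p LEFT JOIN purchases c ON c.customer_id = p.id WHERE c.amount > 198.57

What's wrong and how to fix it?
Bug: A WHERE condition on the right-hand table after LEFT JOIN drops unmatched parents

Fix: Put 'c.amount > 198.57' in the JOIN's ON clause instead of WHERE

Corrected query:
SELECT p.name, c.amount FROM customers p LEFT JOIN purchases c ON c.customer_id = p.id AND c.amount > 198.57

Result:
name  | amount 
------+--------
Grace | 1121.79
Grace | 1157.73
Eve   | NULL   
Bob   | 286.72 
Bob   | 669.85 
Bob   | 1442.35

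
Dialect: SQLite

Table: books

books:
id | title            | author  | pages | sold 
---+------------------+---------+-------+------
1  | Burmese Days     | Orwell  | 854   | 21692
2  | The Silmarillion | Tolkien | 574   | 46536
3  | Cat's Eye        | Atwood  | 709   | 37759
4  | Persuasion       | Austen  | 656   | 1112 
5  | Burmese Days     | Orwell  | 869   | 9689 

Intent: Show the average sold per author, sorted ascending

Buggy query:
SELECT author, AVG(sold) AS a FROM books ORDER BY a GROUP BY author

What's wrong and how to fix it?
Bug: GROUP BY must precede ORDER BY

Fix: Move ORDER BY to the end, after GROUP BY

Corrected query:
SELECT author, AVG(sold) AS a FROM books GROUP BY author ORDER BY a

Result:
author  | a      
--------+--------
Austen  | 1112   
Orwell  | 15690.5
Atwood  | 37759  
Tolkien | 46536  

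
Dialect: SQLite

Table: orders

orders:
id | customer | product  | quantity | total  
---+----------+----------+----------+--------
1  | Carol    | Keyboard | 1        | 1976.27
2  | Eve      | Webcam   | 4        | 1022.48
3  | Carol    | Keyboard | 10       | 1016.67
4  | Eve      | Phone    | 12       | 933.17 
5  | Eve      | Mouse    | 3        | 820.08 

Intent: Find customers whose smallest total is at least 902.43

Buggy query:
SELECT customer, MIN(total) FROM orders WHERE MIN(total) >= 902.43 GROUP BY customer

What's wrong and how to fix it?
Bug: MIN() in WHERE is a misuse of aggregate

Fix: Use HAVING for the per-group MIN condition

Corrected query:
SELECT customer, MIN(total) FROM orders GROUP BY customer HAVING MIN(total) >= 902.43

Result:
customer | MIN(total)
---------+-----------
Carol    | 1016.67   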